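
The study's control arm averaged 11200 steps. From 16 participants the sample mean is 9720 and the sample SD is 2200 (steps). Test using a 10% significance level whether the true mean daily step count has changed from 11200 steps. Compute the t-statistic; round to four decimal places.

H0: μ = 11200; H1: μ ≠ 11200 (one-sample t-test, two-sided).
t = (x̄ − μ₀)/(s/√n) = (9720 − 11200)/(2200/√16) = -2.6909
df = n − 1 = 15
Two-sided p-value ≈ 0.0168
Since p ≈ 0.0168 < α = 0.1, reject H0; the data support H1.

-2.6909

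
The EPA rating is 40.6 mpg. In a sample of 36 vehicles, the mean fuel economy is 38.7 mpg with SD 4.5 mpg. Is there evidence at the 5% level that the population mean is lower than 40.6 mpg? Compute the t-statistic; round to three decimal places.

-2.533

H0: μ = 40.6; H1: μ < 40.6 (one-sample t-test, left-tailed).
t = (x̄ − μ₀)/(s/√n) = (38.7 − 40.6)/(4.5/√36) = -2.533
df = n − 1 = 35
p-value = P(T ≤ -2.533) ≈ 0.008
Since p ≈ 0.008 < α = 0.05, reject H0; the data support H1.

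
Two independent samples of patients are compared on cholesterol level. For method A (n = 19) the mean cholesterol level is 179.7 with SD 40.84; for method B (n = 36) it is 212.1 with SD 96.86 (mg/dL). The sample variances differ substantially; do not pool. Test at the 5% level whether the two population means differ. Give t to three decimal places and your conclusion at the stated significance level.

Let group 1 = method A, group 2 = method B. H0: μ_1 = μ_2; H1: μ_1 ≠ μ_2 (Welch's two-sample t-test, two-sided).
t = (x̄_1 − x̄_2)/√(s_1²/n_1 + s_2²/n_2) = (179.7 − 212.1)/√(40.84²/19 + 96.86²/36) = -1.736
Welch–Satterthwaite df ≈ 51.24
Two-sided p-value ≈ 0.0886
Since p ≈ 0.0886 > α = 0.05, fail to reject H0; the evidence is not statistically significant.

t = -1.736; fail to reject H0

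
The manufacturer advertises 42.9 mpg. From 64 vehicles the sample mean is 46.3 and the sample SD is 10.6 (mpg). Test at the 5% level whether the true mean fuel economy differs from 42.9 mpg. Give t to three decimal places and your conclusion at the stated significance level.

H0: μ = 42.9; H1: μ ≠ 42.9 (one-sample t-test, two-sided).
t = (x̄ − μ₀)/(s/√n) = (46.3 − 42.9)/(10.6/√64) = 2.566
df = n − 1 = 63
Two-sided p-value ≈ 0.0127
Since p ≈ 0.0127 < α = 0.05, reject H0; the evidence is statistically significant.

t = 2.566; reject H0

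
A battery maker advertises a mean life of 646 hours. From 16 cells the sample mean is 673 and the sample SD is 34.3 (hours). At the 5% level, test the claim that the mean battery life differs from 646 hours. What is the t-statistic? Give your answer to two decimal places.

3.15

H0: μ = 646; H1: μ ≠ 646 (one-sample t-test, two-sided).
t = (x̄ − μ₀)/(s/√n) = (673 − 646)/(34.3/√16) = 3.15
df = n − 1 = 15
Two-sided p-value ≈ 0.0066
Since p ≈ 0.0066 < α = 0.05, reject H0; the evidence is statistically significant.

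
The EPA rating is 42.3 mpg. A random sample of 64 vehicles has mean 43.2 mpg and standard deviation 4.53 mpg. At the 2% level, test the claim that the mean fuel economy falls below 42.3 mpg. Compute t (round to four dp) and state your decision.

H0: μ = 42.3; H1: μ < 42.3 (one-sample t-test, left-tailed).
t = (x̄ − μ₀)/(s/√n) = (43.2 − 42.3)/(4.53/√64) = 1.5894
df = n − 1 = 63
p-value = P(T ≤ 1.5894) ≈ 0.9415
Since p ≈ 0.9415 > α = 0.02, fail to reject H0; the evidence is not statistically significant.

t = 1.5894; fail to reject H0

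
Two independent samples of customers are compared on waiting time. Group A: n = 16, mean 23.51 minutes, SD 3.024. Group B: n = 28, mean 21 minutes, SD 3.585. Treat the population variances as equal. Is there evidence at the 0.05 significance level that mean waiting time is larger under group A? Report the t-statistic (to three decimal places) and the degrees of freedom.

Let group 1 = group A, group 2 = group B. H0: μ_1 = μ_2; H1: μ_1 > μ_2 (two-sample pooled-variance t-test, right-tailed).
s_p² = [(16−1)·3.024² + (28−1)·3.585²]/(16+28−2) = 11.5281
t = (23.51 − 21)/√[11.5281·(1/16 + 1/28)] = 2.359
df = n₁ + n₂ − 2 = 42
p-value = P(T ≥ 2.359) ≈ 0.0115
Since p ≈ 0.0115 < α = 0.05, reject H0; the data support H1.

t = 2.359, df = 42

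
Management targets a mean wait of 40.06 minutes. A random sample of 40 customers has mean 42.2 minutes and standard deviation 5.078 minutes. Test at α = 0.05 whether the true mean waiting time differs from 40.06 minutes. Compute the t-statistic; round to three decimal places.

H0: μ = 40.06; H1: μ ≠ 40.06 (one-sample t-test, two-sided).
t = (x̄ − μ₀)/(s/√n) = (42.2 − 40.06)/(5.078/√40) = 2.665
df = n − 1 = 39
Two-sided p-value ≈ 0.0111
Since p ≈ 0.0111 < α = 0.05, reject H0; the evidence is statistically significant.

2.665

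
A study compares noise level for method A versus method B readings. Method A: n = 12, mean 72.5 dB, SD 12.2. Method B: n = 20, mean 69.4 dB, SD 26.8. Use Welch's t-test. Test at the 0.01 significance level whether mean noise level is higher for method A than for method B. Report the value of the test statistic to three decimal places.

Let group 1 = method A, group 2 = method B. H0: μ_1 = μ_2; H1: μ_1 > μ_2 (Welch's two-sample t-test, right-tailed).
t = (x̄_1 − x̄_2)/√(s_1²/n_1 + s_2²/n_2) = (72.5 − 69.4)/√(12.2²/12 + 26.8²/20) = 0.446
Welch–Satterthwaite df ≈ 28.52
p-value = P(T ≥ 0.446) ≈ 0.3295
Since p ≈ 0.3295 > α = 0.01, fail to reject H0; the data do not provide sufficient evidence against H0.

0.446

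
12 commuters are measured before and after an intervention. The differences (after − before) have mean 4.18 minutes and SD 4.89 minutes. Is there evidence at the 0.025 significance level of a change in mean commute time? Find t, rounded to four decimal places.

2.9611

H0: μ_d = 0; H1: μ_d ≠ 0 (paired t-test on the differences, two-sided).
t = d̄/(s_d/√n) = 4.18/(4.89/√12) = 2.9611
df = n − 1 = 11
Two-sided p-value ≈ 0.013
Since p ≈ 0.013 < α = 0.025, reject H0; the data support H1.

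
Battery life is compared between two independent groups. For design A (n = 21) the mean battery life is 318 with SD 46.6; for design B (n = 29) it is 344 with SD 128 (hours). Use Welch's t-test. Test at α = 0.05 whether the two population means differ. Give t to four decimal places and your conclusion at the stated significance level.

Let group 1 = design A, group 2 = design B. H0: μ_1 = μ_2; H1: μ_1 ≠ μ_2 (Welch's two-sample t-test, two-sided).
t = (x̄_1 − x̄_2)/√(s_1²/n_1 + s_2²/n_2) = (318 − 344)/√(46.6²/21 + 128²/29) = -1.0057
Welch–Satterthwaite df ≈ 37.43
Two-sided p-value ≈ 0.3210
Since p ≈ 0.3210 > α = 0.05, fail to reject H0; the data do not provide sufficient evidence against H0.

t = -1.0057; fail to reject H0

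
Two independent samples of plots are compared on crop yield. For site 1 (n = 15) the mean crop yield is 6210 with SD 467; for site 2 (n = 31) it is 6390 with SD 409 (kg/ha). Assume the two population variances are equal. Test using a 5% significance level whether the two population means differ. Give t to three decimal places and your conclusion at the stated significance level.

Let group 1 = site 1, group 2 = site 2. H0: μ_1 = μ_2; H1: μ_1 ≠ μ_2 (two-sample pooled-variance t-test, two-sided).
s_p² = [(15−1)·467² + (31−1)·409²]/(15+31−2) = 183447
t = (6210 − 6390)/√[183447·(1/15 + 1/31)] = -1.336
df = n₁ + n₂ − 2 = 44
Two-sided p-value ≈ 0.188
Since p ≈ 0.188 > α = 0.05, fail to reject H0; the evidence is not statistically significant.

t = -1.336; fail to reject H0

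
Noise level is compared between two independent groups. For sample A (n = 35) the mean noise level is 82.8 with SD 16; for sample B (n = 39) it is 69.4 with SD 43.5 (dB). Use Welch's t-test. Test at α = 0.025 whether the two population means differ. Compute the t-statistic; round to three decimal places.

1.793

Let group 1 = sample A, group 2 = sample B. H0: μ_1 = μ_2; H1: μ_1 ≠ μ_2 (Welch's two-sample t-test, two-sided).
t = (x̄_1 − x̄_2)/√(s_1²/n_1 + s_2²/n_2) = (82.8 − 69.4)/√(16²/35 + 43.5²/39) = 1.793
Welch–Satterthwaite df ≈ 49.07
Two-sided p-value ≈ 0.079
Since p ≈ 0.079 > α = 0.025, fail to reject H0; the evidence is not statistically significant.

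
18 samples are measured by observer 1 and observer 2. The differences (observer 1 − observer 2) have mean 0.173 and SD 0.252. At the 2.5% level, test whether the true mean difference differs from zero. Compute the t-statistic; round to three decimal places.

H0: μ_d = 0; H1: μ_d ≠ 0 (paired t-test on the differences, two-sided).
t = d̄/(s_d/√n) = 0.173/(0.252/√18) = 2.913
df = n − 1 = 17
Two-sided p-value ≈ 0.010
Since p ≈ 0.010 < α = 0.025, reject H0; the data support H1.

2.913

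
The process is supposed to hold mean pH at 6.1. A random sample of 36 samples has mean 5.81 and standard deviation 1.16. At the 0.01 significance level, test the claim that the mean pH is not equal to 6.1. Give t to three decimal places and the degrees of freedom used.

t = -1.500, df = 35

H0: μ = 6.1; H1: μ ≠ 6.1 (one-sample t-test, two-sided).
t = (x̄ − μ₀)/(s/√n) = (5.81 − 6.1)/(1.16/√36) = -1.500
df = n − 1 = 35
Two-sided p-value ≈ 0.1426
Since p ≈ 0.1426 > α = 0.01, fail to reject H0; the data do not provide sufficient evidence against H0.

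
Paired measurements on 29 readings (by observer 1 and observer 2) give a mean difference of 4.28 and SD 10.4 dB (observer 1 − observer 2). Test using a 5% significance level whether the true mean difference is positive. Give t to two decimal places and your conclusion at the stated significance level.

t = 2.22; reject H0

H0: μ_d = 0; H1: μ_d > 0 (paired t-test on the differences, right-tailed).
t = d̄/(s_d/√n) = 4.28/(10.4/√29) = 2.22
df = n − 1 = 28
p-value = P(T ≥ 2.22) ≈ 0.0175
Since p ≈ 0.0175 < α = 0.05, reject H0; the data support H1.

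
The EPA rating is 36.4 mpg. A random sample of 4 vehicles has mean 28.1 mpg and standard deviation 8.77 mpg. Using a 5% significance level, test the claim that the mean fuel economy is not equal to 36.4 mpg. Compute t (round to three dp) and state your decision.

t = -1.893; fail to reject H0

H0: μ = 36.4; H1: μ ≠ 36.4 (one-sample t-test, two-sided).
t = (x̄ − μ₀)/(s/√n) = (28.1 − 36.4)/(8.77/√4) = -1.893
df = n − 1 = 3
Two-sided p-value ≈ 0.1547
Since p ≈ 0.1547 > α = 0.05, fail to reject H0; the data do not provide sufficient evidence against H0.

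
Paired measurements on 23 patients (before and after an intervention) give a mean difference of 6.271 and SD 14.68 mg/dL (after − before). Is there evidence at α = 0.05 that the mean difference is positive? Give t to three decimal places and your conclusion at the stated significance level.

t = 2.049; reject H0

H0: μ_d = 0; H1: μ_d > 0 (paired t-test on the differences, right-tailed).
t = d̄/(s_d/√n) = 6.271/(14.68/√23) = 2.049
df = n − 1 = 22
p-value = P(T ≥ 2.049) ≈ 0.0263
Since p ≈ 0.0263 < α = 0.05, reject H0; the evidence is statistically significant.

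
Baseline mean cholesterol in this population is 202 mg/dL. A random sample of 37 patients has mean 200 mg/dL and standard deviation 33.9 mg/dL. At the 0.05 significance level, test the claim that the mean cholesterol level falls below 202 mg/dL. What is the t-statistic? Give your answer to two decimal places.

-0.36

H0: μ = 202; H1: μ < 202 (one-sample t-test, left-tailed).
t = (x̄ − μ₀)/(s/√n) = (200 − 202)/(33.9/√37) = -0.36
df = n − 1 = 36
p-value = P(T ≤ -0.36) ≈ 0.361
Since p ≈ 0.361 > α = 0.05, fail to reject H0; the data do not provide sufficient evidence against H0.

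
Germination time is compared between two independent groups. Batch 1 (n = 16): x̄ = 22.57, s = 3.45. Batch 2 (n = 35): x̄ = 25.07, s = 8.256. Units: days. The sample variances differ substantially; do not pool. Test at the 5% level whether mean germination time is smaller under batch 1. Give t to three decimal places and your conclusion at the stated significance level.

t = -1.524; fail to reject H0

Let group 1 = batch 1, group 2 = batch 2. H0: μ_1 = μ_2; H1: μ_1 < μ_2 (Welch's two-sample t-test, left-tailed).
t = (x̄_1 − x̄_2)/√(s_1²/n_1 + s_2²/n_2) = (22.57 − 25.07)/√(3.45²/16 + 8.256²/35) = -1.524
Welch–Satterthwaite df ≈ 48.80
p-value = P(T ≤ -1.524) ≈ 0.0670
Since p ≈ 0.0670 > α = 0.05, fail to reject H0; the evidence is not statistically significant.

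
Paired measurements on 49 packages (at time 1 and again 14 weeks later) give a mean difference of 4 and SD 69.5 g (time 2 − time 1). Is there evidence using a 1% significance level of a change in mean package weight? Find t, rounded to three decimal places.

0.403

H0: μ_d = 0; H1: μ_d ≠ 0 (paired t-test on the differences, two-sided).
t = d̄/(s_d/√n) = 4/(69.5/√49) = 0.403
df = n − 1 = 48
Two-sided p-value ≈ 0.689
Since p ≈ 0.689 > α = 0.01, fail to reject H0; the data do not provide sufficient evidence against H0.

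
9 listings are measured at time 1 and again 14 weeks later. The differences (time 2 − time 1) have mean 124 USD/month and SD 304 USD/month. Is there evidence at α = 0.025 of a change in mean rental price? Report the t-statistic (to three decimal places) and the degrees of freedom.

t = 1.224, df = 8

H0: μ_d = 0; H1: μ_d ≠ 0 (paired t-test on the differences, two-sided).
t = d̄/(s_d/√n) = 124/(304/√9) = 1.224
df = n − 1 = 8
Two-sided p-value ≈ 0.2559
Since p ≈ 0.2559 > α = 0.025, fail to reject H0; the evidence is not statistically significant.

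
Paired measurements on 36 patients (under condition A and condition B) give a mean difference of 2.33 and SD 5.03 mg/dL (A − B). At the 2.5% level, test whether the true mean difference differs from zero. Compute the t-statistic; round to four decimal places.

2.7793

H0: μ_d = 0; H1: μ_d ≠ 0 (paired t-test on the differences, two-sided).
t = d̄/(s_d/√n) = 2.33/(5.03/√36) = 2.7793
df = n − 1 = 35
Two-sided p-value ≈ 0.009
Since p ≈ 0.009 < α = 0.025, reject H0; the data support H1.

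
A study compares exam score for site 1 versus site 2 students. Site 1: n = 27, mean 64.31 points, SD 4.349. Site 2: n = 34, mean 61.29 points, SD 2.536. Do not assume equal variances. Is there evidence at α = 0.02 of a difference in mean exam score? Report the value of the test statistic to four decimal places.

3.2018

Let group 1 = site 1, group 2 = site 2. H0: μ_1 = μ_2; H1: μ_1 ≠ μ_2 (Welch's two-sample t-test, two-sided).
t = (x̄_1 − x̄_2)/√(s_1²/n_1 + s_2²/n_2) = (64.31 − 61.29)/√(4.349²/27 + 2.536²/34) = 3.2018
Welch–Satterthwaite df ≈ 39.66
Two-sided p-value ≈ 0.0027
Since p ≈ 0.0027 < α = 0.02, reject H0; the evidence is statistically significant.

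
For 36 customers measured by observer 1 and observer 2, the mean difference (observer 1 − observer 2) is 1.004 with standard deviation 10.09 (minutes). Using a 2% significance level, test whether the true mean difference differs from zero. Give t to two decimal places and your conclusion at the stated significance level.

t = 0.60; fail to reject H0

H0: μ_d = 0; H1: μ_d ≠ 0 (paired t-test on the differences, two-sided).
t = d̄/(s_d/√n) = 1.004/(10.09/√36) = 0.60
df = n − 1 = 35
Two-sided p-value ≈ 0.554
Since p ≈ 0.554 > α = 0.02, fail to reject H0; the data do not provide sufficient evidence against H0.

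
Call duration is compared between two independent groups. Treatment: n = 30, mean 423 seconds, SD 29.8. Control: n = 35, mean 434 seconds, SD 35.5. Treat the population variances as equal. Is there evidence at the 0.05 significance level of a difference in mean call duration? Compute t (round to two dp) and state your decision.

t = -1.34; fail to reject H0

Let group 1 = treatment, group 2 = control. H0: μ_1 = μ_2; H1: μ_1 ≠ μ_2 (two-sample pooled-variance t-test, two-sided).
s_p² = [(30−1)·29.8² + (35−1)·35.5²]/(30+35−2) = 1088.92
t = (423 − 434)/√[1088.92·(1/30 + 1/35)] = -1.34
df = n₁ + n₂ − 2 = 63
Two-sided p-value ≈ 0.1851
Since p ≈ 0.1851 > α = 0.05, fail to reject H0; the data do not provide sufficient evidence against H0.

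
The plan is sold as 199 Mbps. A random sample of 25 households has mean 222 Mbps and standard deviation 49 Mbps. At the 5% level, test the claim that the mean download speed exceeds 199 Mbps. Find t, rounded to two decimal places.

2.35

H0: μ = 199; H1: μ > 199 (one-sample t-test, right-tailed).
t = (x̄ − μ₀)/(s/√n) = (222 − 199)/(49/√25) = 2.35
df = n − 1 = 24
p-value = P(T ≥ 2.35) ≈ 0.014
Since p ≈ 0.014 < α = 0.05, reject H0; the evidence is statistically significant.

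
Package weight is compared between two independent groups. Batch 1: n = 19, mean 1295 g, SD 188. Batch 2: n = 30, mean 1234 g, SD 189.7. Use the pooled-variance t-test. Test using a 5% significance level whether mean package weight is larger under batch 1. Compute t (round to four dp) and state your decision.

Let group 1 = batch 1, group 2 = batch 2. H0: μ_1 = μ_2; H1: μ_1 > μ_2 (two-sample pooled-variance t-test, right-tailed).
s_p² = [(19−1)·188² + (30−1)·189.7²]/(19+30−2) = 35740.2
t = (1295 − 1234)/√[35740.2·(1/19 + 1/30)] = 1.1005
df = n₁ + n₂ − 2 = 47
p-value = P(T ≥ 1.1005) ≈ 0.1384
Since p ≈ 0.1384 > α = 0.05, fail to reject H0; the data do not provide sufficient evidence against H0.

t = 1.1005; fail to reject H0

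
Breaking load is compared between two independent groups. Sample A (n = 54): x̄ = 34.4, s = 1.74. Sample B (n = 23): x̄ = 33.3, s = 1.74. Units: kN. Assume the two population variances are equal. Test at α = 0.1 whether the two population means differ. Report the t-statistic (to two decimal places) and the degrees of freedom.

Let group 1 = sample A, group 2 = sample B. H0: μ_1 = μ_2; H1: μ_1 ≠ μ_2 (two-sample pooled-variance t-test, two-sided).
s_p² = [(54−1)·1.74² + (23−1)·1.74²]/(54+23−2) = 3.0276
t = (34.4 − 33.3)/√[3.0276·(1/54 + 1/23)] = 2.54
df = n₁ + n₂ − 2 = 75
Two-sided p-value ≈ 0.013
Since p ≈ 0.013 < α = 0.1, reject H0; the evidence is statistically significant.

t = 2.54, df = 75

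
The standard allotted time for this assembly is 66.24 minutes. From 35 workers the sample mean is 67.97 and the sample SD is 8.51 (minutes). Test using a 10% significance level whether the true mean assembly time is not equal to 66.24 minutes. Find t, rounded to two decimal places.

H0: μ = 66.24; H1: μ ≠ 66.24 (one-sample t-test, two-sided).
t = (x̄ − μ₀)/(s/√n) = (67.97 − 66.24)/(8.51/√35) = 1.20
df = n − 1 = 34
Two-sided p-value ≈ 0.237
Since p ≈ 0.237 > α = 0.1, fail to reject H0; the evidence is not statistically significant.

1.20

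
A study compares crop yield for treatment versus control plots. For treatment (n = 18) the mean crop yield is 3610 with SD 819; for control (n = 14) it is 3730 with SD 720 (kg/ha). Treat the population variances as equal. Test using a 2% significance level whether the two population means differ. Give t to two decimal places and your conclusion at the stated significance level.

t = -0.43; fail to reject H0

Let group 1 = treatment, group 2 = control. H0: μ_1 = μ_2; H1: μ_1 ≠ μ_2 (two-sample pooled-variance t-test, two-sided).
s_p² = [(18−1)·819² + (14−1)·720²]/(18+14−2) = 604738
t = (3610 − 3730)/√[604738·(1/18 + 1/14)] = -0.43
df = n₁ + n₂ − 2 = 30
Two-sided p-value ≈ 0.668
Since p ≈ 0.668 > α = 0.02, fail to reject H0; the evidence is not statistically significant.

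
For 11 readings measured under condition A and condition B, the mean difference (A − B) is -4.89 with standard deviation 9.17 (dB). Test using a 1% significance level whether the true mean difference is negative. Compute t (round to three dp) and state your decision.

t = -1.769; fail to reject H0

H0: μ_d = 0; H1: μ_d < 0 (paired t-test on the differences, left-tailed).
t = d̄/(s_d/√n) = -4.89/(9.17/√11) = -1.769
df = n − 1 = 10
p-value = P(T ≤ -1.769) ≈ 0.054
Since p ≈ 0.054 > α = 0.01, fail to reject H0; the evidence is not statistically significant.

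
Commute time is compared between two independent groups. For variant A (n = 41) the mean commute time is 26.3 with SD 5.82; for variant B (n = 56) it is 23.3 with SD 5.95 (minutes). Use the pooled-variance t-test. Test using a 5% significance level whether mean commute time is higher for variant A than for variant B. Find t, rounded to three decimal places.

Let group 1 = variant A, group 2 = variant B. H0: μ_1 = μ_2; H1: μ_1 > μ_2 (two-sample pooled-variance t-test, right-tailed).
s_p² = [(41−1)·5.82² + (56−1)·5.95²]/(41+56−2) = 34.7582
t = (26.3 − 23.3)/√[34.7582·(1/41 + 1/56)] = 2.476
df = n₁ + n₂ − 2 = 95
p-value = P(T ≥ 2.476) ≈ 0.0075
Since p ≈ 0.0075 < α = 0.05, reject H0; the data support H1.

2.476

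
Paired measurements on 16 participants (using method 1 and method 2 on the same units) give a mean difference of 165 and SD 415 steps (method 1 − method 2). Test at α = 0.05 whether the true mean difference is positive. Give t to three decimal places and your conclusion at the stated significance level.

t = 1.590; fail to reject H0

H0: μ_d = 0; H1: μ_d > 0 (paired t-test on the differences, right-tailed).
t = d̄/(s_d/√n) = 165/(415/√16) = 1.590
df = n − 1 = 15
p-value = P(T ≥ 1.590) ≈ 0.0663
Since p ≈ 0.0663 > α = 0.05, fail to reject H0; the data do not provide sufficient evidence against H0.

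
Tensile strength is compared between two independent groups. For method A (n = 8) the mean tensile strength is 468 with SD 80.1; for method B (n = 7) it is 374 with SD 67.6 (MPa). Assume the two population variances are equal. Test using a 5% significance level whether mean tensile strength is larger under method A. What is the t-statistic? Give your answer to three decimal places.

Let group 1 = method A, group 2 = method B. H0: μ_1 = μ_2; H1: μ_1 > μ_2 (two-sample pooled-variance t-test, right-tailed).
s_p² = [(8−1)·80.1² + (7−1)·67.6²]/(8+7−2) = 5563.89
t = (468 − 374)/√[5563.89·(1/8 + 1/7)] = 2.435
df = n₁ + n₂ − 2 = 13
p-value = P(T ≥ 2.435) ≈ 0.015
Since p ≈ 0.015 < α = 0.05, reject H0; the evidence is statistically significant.

2.435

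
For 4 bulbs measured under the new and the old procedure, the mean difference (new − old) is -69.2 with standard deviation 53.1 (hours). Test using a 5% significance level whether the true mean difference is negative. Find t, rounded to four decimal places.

-2.6064

H0: μ_d = 0; H1: μ_d < 0 (paired t-test on the differences, left-tailed).
t = d̄/(s_d/√n) = -69.2/(53.1/√4) = -2.6064
df = n − 1 = 3
p-value = P(T ≤ -2.6064) ≈ 0.040
Since p ≈ 0.040 < α = 0.05, reject H0; the evidence is statistically significant.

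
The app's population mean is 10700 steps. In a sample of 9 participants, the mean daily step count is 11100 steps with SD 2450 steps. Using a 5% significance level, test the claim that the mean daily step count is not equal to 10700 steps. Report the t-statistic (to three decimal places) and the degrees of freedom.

H0: μ = 10700; H1: μ ≠ 10700 (one-sample t-test, two-sided).
t = (x̄ − μ₀)/(s/√n) = (11100 − 10700)/(2450/√9) = 0.490
df = n − 1 = 8
Two-sided p-value ≈ 0.637
Since p ≈ 0.637 > α = 0.05, fail to reject H0; the evidence is not statistically significant.

t = 0.490, df = 8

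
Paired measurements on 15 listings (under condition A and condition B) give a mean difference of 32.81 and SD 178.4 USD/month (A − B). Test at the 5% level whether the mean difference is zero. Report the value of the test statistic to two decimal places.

H0: μ_d = 0; H1: μ_d ≠ 0 (paired t-test on the differences, two-sided).
t = d̄/(s_d/√n) = 32.81/(178.4/√15) = 0.71
df = n − 1 = 14
Two-sided p-value ≈ 0.4880
Since p ≈ 0.4880 > α = 0.05, fail to reject H0; the evidence is not statistically significant.

0.71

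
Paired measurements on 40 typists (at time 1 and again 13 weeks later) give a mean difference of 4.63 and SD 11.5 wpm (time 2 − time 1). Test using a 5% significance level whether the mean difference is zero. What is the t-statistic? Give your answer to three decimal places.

2.546

H0: μ_d = 0; H1: μ_d ≠ 0 (paired t-test on the differences, two-sided).
t = d̄/(s_d/√n) = 4.63/(11.5/√40) = 2.546
df = n − 1 = 39
Two-sided p-value ≈ 0.0149
Since p ≈ 0.0149 < α = 0.05, reject H0; the evidence is statistically significant.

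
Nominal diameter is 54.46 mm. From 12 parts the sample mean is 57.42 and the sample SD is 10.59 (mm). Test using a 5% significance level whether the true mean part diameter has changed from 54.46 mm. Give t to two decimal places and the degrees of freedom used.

t = 0.97, df = 11

H0: μ = 54.46; H1: μ ≠ 54.46 (one-sample t-test, two-sided).
t = (x̄ − μ₀)/(s/√n) = (57.42 − 54.46)/(10.59/√12) = 0.97
df = n − 1 = 11
Two-sided p-value ≈ 0.3537
Since p ≈ 0.3537 > α = 0.05, fail to reject H0; the data do not provide sufficient evidence against H0.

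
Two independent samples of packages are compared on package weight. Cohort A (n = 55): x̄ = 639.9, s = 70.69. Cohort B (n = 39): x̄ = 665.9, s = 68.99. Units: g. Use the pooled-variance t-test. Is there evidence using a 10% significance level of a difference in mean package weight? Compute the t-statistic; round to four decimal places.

Let group 1 = cohort A, group 2 = cohort B. H0: μ_1 = μ_2; H1: μ_1 ≠ μ_2 (two-sample pooled-variance t-test, two-sided).
s_p² = [(55−1)·70.69² + (39−1)·68.99²]/(55+39−2) = 4899
t = (639.9 − 665.9)/√[4899·(1/55 + 1/39)] = -1.7745
df = n₁ + n₂ − 2 = 92
Two-sided p-value ≈ 0.0793
Since p ≈ 0.0793 < α = 0.1, reject H0; the data support H1.

-1.7745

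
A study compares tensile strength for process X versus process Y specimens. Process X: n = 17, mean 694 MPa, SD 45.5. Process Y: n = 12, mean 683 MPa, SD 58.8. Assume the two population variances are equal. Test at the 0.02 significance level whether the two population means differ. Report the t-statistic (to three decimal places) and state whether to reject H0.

t = 0.568; fail to reject H0

Let group 1 = process X, group 2 = process Y. H0: μ_1 = μ_2; H1: μ_1 ≠ μ_2 (two-sample pooled-variance t-test, two-sided).
s_p² = [(17−1)·45.5² + (12−1)·58.8²]/(17+12−2) = 2635.4
t = (694 − 683)/√[2635.4·(1/17 + 1/12)] = 0.568
df = n₁ + n₂ − 2 = 27
Two-sided p-value ≈ 0.575
Since p ≈ 0.575 > α = 0.02, fail to reject H0; the evidence is not statistically significant.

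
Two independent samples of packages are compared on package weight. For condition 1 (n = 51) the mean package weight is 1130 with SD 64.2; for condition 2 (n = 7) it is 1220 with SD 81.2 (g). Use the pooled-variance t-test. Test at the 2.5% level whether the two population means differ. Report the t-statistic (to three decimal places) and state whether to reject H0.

Let group 1 = condition 1, group 2 = condition 2. H0: μ_1 = μ_2; H1: μ_1 ≠ μ_2 (two-sample pooled-variance t-test, two-sided).
s_p² = [(51−1)·64.2² + (7−1)·81.2²]/(51+7−2) = 4386.48
t = (1130 − 1220)/√[4386.48·(1/51 + 1/7)] = -3.371
df = n₁ + n₂ − 2 = 56
Two-sided p-value ≈ 0.0014
Since p ≈ 0.0014 < α = 0.025, reject H0; the evidence is statistically significant.

t = -3.371; reject H0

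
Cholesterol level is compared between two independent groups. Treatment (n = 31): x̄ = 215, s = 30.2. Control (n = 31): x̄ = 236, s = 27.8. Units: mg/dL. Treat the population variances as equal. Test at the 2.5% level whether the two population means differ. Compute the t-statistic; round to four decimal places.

Let group 1 = treatment, group 2 = control. H0: μ_1 = μ_2; H1: μ_1 ≠ μ_2 (two-sample pooled-variance t-test, two-sided).
s_p² = [(31−1)·30.2² + (31−1)·27.8²]/(31+31−2) = 842.44
t = (215 − 236)/√[842.44·(1/31 + 1/31)] = -2.8485
df = n₁ + n₂ − 2 = 60
Two-sided p-value ≈ 0.006
Since p ≈ 0.006 < α = 0.025, reject H0; the data support H1.

-2.8485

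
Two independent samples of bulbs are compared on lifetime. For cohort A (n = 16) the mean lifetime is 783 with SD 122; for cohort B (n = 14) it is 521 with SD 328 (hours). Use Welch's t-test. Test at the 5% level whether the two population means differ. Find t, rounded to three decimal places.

2.823

Let group 1 = cohort A, group 2 = cohort B. H0: μ_1 = μ_2; H1: μ_1 ≠ μ_2 (Welch's two-sample t-test, two-sided).
t = (x̄_1 − x̄_2)/√(s_1²/n_1 + s_2²/n_2) = (783 − 521)/√(122²/16 + 328²/14) = 2.823
Welch–Satterthwaite df ≈ 16.13
Two-sided p-value ≈ 0.0122
Since p ≈ 0.0122 < α = 0.05, reject H0; the evidence is statistically significant.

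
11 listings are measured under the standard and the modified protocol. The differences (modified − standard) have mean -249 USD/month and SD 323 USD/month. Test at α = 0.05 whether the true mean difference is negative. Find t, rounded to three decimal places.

H0: μ_d = 0; H1: μ_d < 0 (paired t-test on the differences, left-tailed).
t = d̄/(s_d/√n) = -249/(323/√11) = -2.557
df = n − 1 = 10
p-value = P(T ≤ -2.557) ≈ 0.014
Since p ≈ 0.014 < α = 0.05, reject H0; the data support H1.

-2.557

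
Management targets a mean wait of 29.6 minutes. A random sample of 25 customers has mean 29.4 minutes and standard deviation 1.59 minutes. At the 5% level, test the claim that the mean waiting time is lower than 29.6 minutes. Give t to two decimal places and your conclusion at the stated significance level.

H0: μ = 29.6; H1: μ < 29.6 (one-sample t-test, left-tailed).
t = (x̄ − μ₀)/(s/√n) = (29.4 − 29.6)/(1.59/√25) = -0.63
df = n − 1 = 24
p-value = P(T ≤ -0.63) ≈ 0.268
Since p ≈ 0.268 > α = 0.05, fail to reject H0; the evidence is not statistically significant.

t = -0.63; fail to reject H0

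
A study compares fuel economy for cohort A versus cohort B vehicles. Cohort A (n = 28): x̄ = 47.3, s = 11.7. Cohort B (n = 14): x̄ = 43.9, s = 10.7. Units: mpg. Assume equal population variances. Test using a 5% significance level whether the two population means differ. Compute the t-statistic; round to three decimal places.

Let group 1 = cohort A, group 2 = cohort B. H0: μ_1 = μ_2; H1: μ_1 ≠ μ_2 (two-sample pooled-variance t-test, two-sided).
s_p² = [(28−1)·11.7² + (14−1)·10.7²]/(28+14−2) = 129.61
t = (47.3 − 43.9)/√[129.61·(1/28 + 1/14)] = 0.912
df = n₁ + n₂ − 2 = 40
Two-sided p-value ≈ 0.367
Since p ≈ 0.367 > α = 0.05, fail to reject H0; the data do not provide sufficient evidence against H0.

0.912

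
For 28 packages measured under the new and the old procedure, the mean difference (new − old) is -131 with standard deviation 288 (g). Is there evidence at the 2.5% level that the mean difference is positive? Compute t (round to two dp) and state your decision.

t = -2.41; fail to reject H0

H0: μ_d = 0; H1: μ_d > 0 (paired t-test on the differences, right-tailed).
t = d̄/(s_d/√n) = -131/(288/√28) = -2.41
df = n − 1 = 27
p-value = P(T ≥ -2.41) ≈ 0.9884
Since p ≈ 0.9884 > α = 0.025, fail to reject H0; the data do not provide sufficient evidence against H0.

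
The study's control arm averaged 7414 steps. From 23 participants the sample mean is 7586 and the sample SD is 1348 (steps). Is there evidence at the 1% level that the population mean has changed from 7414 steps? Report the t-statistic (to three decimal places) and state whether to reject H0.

H0: μ = 7414; H1: μ ≠ 7414 (one-sample t-test, two-sided).
t = (x̄ − μ₀)/(s/√n) = (7586 − 7414)/(1348/√23) = 0.612
df = n − 1 = 22
Two-sided p-value ≈ 0.5469
Since p ≈ 0.5469 > α = 0.01, fail to reject H0; the data do not provide sufficient evidence against H0.

t = 0.612; fail to reject H0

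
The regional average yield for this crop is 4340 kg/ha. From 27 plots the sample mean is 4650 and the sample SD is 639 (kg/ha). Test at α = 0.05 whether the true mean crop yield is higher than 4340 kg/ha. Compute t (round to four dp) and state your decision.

t = 2.5208; reject H0

H0: μ = 4340; H1: μ > 4340 (one-sample t-test, right-tailed).
t = (x̄ − μ₀)/(s/√n) = (4650 − 4340)/(639/√27) = 2.5208
df = n − 1 = 26
p-value = P(T ≥ 2.5208) ≈ 0.009
Since p ≈ 0.009 < α = 0.05, reject H0; the evidence is statistically significant.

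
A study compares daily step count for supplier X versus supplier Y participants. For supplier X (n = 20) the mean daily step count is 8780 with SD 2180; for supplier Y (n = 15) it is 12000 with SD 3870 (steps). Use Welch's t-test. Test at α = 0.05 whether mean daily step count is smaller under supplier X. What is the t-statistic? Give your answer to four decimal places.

-2.8962

Let group 1 = supplier X, group 2 = supplier Y. H0: μ_1 = μ_2; H1: μ_1 < μ_2 (Welch's two-sample t-test, left-tailed).
t = (x̄_1 − x̄_2)/√(s_1²/n_1 + s_2²/n_2) = (8780 − 12000)/√(2180²/20 + 3870²/15) = -2.8962
Welch–Satterthwaite df ≈ 20.60
p-value = P(T ≤ -2.8962) ≈ 0.0044
Since p ≈ 0.0044 < α = 0.05, reject H0; the data support H1.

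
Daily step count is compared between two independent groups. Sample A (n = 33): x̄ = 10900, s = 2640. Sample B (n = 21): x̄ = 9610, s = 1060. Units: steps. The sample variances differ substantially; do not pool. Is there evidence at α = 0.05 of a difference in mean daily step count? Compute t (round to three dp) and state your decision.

Let group 1 = sample A, group 2 = sample B. H0: μ_1 = μ_2; H1: μ_1 ≠ μ_2 (Welch's two-sample t-test, two-sided).
t = (x̄_1 − x̄_2)/√(s_1²/n_1 + s_2²/n_2) = (10900 − 9610)/√(2640²/33 + 1060²/21) = 2.507
Welch–Satterthwaite df ≈ 45.59
Two-sided p-value ≈ 0.016
Since p ≈ 0.016 < α = 0.05, reject H0; the evidence is statistically significant.

t = 2.507; reject H0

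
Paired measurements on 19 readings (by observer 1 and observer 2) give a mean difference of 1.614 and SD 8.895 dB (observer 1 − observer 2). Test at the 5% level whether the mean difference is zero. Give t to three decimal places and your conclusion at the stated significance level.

t = 0.791; fail to reject H0

H0: μ_d = 0; H1: μ_d ≠ 0 (paired t-test on the differences, two-sided).
t = d̄/(s_d/√n) = 1.614/(8.895/√19) = 0.791
df = n − 1 = 18
Two-sided p-value ≈ 0.4393
Since p ≈ 0.4393 > α = 0.05, fail to reject H0; the data do not provide sufficient evidence against H0.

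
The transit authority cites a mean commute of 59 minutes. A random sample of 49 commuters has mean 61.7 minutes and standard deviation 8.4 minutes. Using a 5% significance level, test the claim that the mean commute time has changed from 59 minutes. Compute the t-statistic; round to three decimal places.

H0: μ = 59; H1: μ ≠ 59 (one-sample t-test, two-sided).
t = (x̄ − μ₀)/(s/√n) = (61.7 − 59)/(8.4/√49) = 2.250
df = n − 1 = 48
Two-sided p-value ≈ 0.029
Since p ≈ 0.029 < α = 0.05, reject H0; the evidence is statistically significant.

2.250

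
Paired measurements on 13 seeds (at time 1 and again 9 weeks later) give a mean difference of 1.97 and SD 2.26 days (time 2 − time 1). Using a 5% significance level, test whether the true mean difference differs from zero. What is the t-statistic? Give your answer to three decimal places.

H0: μ_d = 0; H1: μ_d ≠ 0 (paired t-test on the differences, two-sided).
t = d̄/(s_d/√n) = 1.97/(2.26/√13) = 3.143
df = n − 1 = 12
Two-sided p-value ≈ 0.008
Since p ≈ 0.008 < α = 0.05, reject H0; the data support H1.

3.143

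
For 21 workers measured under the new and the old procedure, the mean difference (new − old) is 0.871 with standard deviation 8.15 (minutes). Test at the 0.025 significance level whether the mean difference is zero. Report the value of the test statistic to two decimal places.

H0: μ_d = 0; H1: μ_d ≠ 0 (paired t-test on the differences, two-sided).
t = d̄/(s_d/√n) = 0.871/(8.15/√21) = 0.49
df = n − 1 = 20
Two-sided p-value ≈ 0.630
Since p ≈ 0.630 > α = 0.025, fail to reject H0; the evidence is not statistically significant.

0.49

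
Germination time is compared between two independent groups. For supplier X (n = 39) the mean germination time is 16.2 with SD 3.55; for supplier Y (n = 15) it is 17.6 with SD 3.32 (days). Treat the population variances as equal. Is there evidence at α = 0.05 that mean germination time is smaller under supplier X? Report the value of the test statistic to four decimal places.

Let group 1 = supplier X, group 2 = supplier Y. H0: μ_1 = μ_2; H1: μ_1 < μ_2 (two-sample pooled-variance t-test, left-tailed).
s_p² = [(39−1)·3.55² + (15−1)·3.32²]/(39+15−2) = 12.1771
t = (16.2 − 17.6)/√[12.1771·(1/39 + 1/15)] = -1.3205
df = n₁ + n₂ − 2 = 52
p-value = P(T ≤ -1.3205) ≈ 0.096
Since p ≈ 0.096 > α = 0.05, fail to reject H0; the evidence is not statistically significant.

-1.3205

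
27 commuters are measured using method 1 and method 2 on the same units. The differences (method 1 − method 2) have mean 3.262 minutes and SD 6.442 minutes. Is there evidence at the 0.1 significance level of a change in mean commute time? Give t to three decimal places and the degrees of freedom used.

t = 2.631, df = 26

H0: μ_d = 0; H1: μ_d ≠ 0 (paired t-test on the differences, two-sided).
t = d̄/(s_d/√n) = 3.262/(6.442/√27) = 2.631
df = n − 1 = 26
Two-sided p-value ≈ 0.0141
Since p ≈ 0.0141 < α = 0.1, reject H0; the evidence is statistically significant.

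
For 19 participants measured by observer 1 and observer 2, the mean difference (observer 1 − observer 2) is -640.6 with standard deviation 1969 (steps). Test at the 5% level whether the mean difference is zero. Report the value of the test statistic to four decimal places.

H0: μ_d = 0; H1: μ_d ≠ 0 (paired t-test on the differences, two-sided).
t = d̄/(s_d/√n) = -640.6/(1969/√19) = -1.4181
df = n − 1 = 18
Two-sided p-value ≈ 0.1732
Since p ≈ 0.1732 > α = 0.05, fail to reject H0; the evidence is not statistically significant.

-1.4181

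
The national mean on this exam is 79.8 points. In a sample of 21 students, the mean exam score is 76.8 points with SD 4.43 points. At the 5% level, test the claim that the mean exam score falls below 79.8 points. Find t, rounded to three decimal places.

-3.103

H0: μ = 79.8; H1: μ < 79.8 (one-sample t-test, left-tailed).
t = (x̄ − μ₀)/(s/√n) = (76.8 − 79.8)/(4.43/√21) = -3.103
df = n − 1 = 20
p-value = P(T ≤ -3.103) ≈ 0.003
Since p ≈ 0.003 < α = 0.05, reject H0; the data support H1.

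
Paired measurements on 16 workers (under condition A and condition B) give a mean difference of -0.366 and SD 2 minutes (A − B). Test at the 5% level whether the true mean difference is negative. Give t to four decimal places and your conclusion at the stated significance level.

H0: μ_d = 0; H1: μ_d < 0 (paired t-test on the differences, left-tailed).
t = d̄/(s_d/√n) = -0.366/(2/√16) = -0.7320
df = n − 1 = 15
p-value = P(T ≤ -0.7320) ≈ 0.2377
Since p ≈ 0.2377 > α = 0.05, fail to reject H0; the data do not provide sufficient evidence against H0.

t = -0.7320; fail to reject H0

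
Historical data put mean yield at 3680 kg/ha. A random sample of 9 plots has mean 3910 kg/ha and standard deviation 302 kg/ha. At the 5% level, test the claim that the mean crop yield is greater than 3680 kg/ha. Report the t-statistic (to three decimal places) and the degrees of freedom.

t = 2.285, df = 8

H0: μ = 3680; H1: μ > 3680 (one-sample t-test, right-tailed).
t = (x̄ − μ₀)/(s/√n) = (3910 − 3680)/(302/√9) = 2.285
df = n − 1 = 8
p-value = P(T ≥ 2.285) ≈ 0.026
Since p ≈ 0.026 < α = 0.05, reject H0; the data support H1.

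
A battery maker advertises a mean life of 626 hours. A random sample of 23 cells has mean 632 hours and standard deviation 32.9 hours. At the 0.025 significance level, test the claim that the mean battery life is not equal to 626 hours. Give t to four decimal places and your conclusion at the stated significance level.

H0: μ = 626; H1: μ ≠ 626 (one-sample t-test, two-sided).
t = (x̄ − μ₀)/(s/√n) = (632 − 626)/(32.9/√23) = 0.8746
df = n − 1 = 22
Two-sided p-value ≈ 0.391
Since p ≈ 0.391 > α = 0.025, fail to reject H0; the data do not provide sufficient evidence against H0.

t = 0.8746; fail to reject H0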